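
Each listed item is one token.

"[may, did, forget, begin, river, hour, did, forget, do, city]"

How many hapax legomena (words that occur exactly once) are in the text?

6

Frequencies: did:2, forget:2, may:1, begin:1, river:1, hour:1, do:1, city:1
Hapax (freq=1): begin, city, do, hour, may, river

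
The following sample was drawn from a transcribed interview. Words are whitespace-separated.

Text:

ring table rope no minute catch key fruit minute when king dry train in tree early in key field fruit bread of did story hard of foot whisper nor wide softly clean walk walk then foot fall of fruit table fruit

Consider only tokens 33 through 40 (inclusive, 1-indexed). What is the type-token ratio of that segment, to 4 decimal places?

0.8750

Segment tokens 33–40: walk, walk, then, foot, fall, of, fruit, table
Segment N = 8, segment V = 7.
TTR = 7 / 8 = 0.8750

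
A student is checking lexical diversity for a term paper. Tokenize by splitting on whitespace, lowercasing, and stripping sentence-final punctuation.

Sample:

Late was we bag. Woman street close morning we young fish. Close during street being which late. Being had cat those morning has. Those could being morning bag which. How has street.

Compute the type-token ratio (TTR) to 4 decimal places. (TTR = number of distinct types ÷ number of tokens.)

N = 32 tokens, V = 19 types.
TTR = V / N = 19 / 32 = 0.5938

0.5938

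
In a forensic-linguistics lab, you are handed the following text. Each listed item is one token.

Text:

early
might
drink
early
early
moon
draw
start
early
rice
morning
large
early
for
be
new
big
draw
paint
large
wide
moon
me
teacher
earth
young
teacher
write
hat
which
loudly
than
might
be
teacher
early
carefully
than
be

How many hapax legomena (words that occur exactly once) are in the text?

17

Frequencies: early:6, be:3, teacher:3, might:2, moon:2, draw:2, large:2, than:2, drink:1, start:1, rice:1, morning:1, for:1, new:1, big:1, paint:1, wide:1, me:1, earth:1, young:1, … (5 more, each freq 1)
Hapax (freq=1): big, carefully, drink, earth, for, hat, loudly, me, morning, new, paint, rice, start, which, wide, write, young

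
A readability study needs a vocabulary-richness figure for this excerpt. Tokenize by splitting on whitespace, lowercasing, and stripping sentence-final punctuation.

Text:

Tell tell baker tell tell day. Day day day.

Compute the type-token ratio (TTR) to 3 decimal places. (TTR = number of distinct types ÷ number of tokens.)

0.333

N = 9 tokens, V = 3 types.
TTR = V / N = 3 / 9 = 0.333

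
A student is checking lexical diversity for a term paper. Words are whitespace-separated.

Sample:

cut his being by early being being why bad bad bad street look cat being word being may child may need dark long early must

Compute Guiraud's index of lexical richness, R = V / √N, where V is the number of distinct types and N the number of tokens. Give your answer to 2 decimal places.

N = 25, V = 17.
√N = 5.000000
R = 17 / 5.000000 = 3.40

3.40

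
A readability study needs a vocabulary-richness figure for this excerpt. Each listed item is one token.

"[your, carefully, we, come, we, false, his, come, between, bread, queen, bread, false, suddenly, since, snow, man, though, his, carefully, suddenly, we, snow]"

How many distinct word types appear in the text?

14

Distinct types: {between, bread, carefully, come, false, his, man, queen, since, snow, suddenly, though, we, your}
V = 14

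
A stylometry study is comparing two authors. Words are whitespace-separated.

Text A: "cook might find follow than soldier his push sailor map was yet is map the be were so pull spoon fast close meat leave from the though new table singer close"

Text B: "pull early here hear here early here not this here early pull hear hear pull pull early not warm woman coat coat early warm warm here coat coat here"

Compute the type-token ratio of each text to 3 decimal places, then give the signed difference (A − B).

TTR(A) = 28/31 = 0.903
TTR(B) = 9/29 = 0.310
Difference = 0.903 − 0.310 = 0.593

0.593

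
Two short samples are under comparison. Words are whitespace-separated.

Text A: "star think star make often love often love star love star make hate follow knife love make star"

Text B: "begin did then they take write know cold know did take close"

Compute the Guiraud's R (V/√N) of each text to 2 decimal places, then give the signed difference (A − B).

A: V=8, N=18, R=1.89
B: V=9, N=12, R=2.60
Difference = 1.89 − 2.60 = -0.71

-0.71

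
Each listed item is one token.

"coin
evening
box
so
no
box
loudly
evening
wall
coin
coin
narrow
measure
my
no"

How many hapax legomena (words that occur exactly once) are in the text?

Frequencies: coin:3, evening:2, box:2, no:2, so:1, loudly:1, wall:1, narrow:1, measure:1, my:1
Hapax (freq=1): loudly, measure, my, narrow, so, wall

6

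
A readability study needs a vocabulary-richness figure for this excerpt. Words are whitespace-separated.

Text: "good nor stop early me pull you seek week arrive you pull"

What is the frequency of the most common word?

Frequencies: pull:2, you:2, good:1, nor:1, stop:1, early:1, me:1, seek:1, week:1, arrive:1
Most common: 'pull' with frequency 2.

2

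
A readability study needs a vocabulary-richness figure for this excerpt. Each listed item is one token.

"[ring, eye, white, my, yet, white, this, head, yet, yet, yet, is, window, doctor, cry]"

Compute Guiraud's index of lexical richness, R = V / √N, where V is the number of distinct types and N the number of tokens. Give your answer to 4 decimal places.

2.8402

N = 15, V = 11.
√N = 3.872983
R = 11 / 3.872983 = 2.8402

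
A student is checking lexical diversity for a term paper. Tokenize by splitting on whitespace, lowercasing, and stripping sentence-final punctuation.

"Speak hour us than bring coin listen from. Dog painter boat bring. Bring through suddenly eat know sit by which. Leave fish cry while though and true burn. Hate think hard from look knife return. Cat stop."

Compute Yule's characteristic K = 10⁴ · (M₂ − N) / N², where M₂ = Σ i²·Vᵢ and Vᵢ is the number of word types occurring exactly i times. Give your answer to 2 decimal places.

58.44

Frequencies: bring:3, from:2, speak:1, hour:1, us:1, than:1, coin:1, listen:1, dog:1, painter:1, boat:1, through:1, suddenly:1, eat:1, know:1, sit:1, by:1, which:1, leave:1, fish:1, … (14 more, each freq 1)
N = 37. Frequency spectrum: V_1=32, V_2=1, V_3=1
M₂ = 1²·32 + 2²·1 + 3²·1 = 45
K = 10000 × (45 − 37) / 37² = 58.44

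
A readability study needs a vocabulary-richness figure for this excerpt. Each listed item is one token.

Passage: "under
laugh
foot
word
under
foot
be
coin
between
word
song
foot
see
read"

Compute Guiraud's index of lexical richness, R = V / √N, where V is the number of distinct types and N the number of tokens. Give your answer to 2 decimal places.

2.67

N = 14, V = 10.
√N = 3.741657
R = 10 / 3.741657 = 2.67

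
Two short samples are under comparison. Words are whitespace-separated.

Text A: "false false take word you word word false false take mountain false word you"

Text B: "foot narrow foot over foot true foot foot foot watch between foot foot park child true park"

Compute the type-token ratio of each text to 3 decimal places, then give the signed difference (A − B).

-0.114

TTR(A) = 5/14 = 0.357
TTR(B) = 8/17 = 0.471
Difference = 0.357 − 0.471 = -0.114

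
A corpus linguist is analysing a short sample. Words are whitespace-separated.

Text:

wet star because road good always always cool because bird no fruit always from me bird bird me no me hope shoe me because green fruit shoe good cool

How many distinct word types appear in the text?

Distinct types: {always, because, bird, cool, from, fruit, good, green, hope, me, no, road, shoe, star, wet}
V = 15

15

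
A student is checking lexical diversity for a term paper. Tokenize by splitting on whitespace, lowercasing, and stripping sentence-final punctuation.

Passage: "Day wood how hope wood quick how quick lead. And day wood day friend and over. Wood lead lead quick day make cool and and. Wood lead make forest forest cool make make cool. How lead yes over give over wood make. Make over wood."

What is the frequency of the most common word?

7

Frequencies: wood:7, make:6, lead:5, day:4, and:4, over:4, how:3, quick:3, cool:3, forest:2, hope:1, friend:1, yes:1, give:1
Most common: 'wood' with frequency 7.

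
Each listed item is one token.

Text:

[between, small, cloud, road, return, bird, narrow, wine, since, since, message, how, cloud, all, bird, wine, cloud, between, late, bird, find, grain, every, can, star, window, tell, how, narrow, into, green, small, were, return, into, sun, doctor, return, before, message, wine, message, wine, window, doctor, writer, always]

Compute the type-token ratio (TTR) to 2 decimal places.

N = 47 tokens, V = 28 types.
TTR = V / N = 28 / 47 = 0.60

0.60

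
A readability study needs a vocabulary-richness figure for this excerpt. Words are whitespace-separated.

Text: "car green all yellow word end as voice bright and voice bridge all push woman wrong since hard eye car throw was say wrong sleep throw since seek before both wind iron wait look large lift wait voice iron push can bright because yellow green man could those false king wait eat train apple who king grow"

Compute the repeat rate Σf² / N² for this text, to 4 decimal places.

Frequencies: voice:3, wait:3, car:2, green:2, all:2, yellow:2, bright:2, push:2, wrong:2, since:2, throw:2, iron:2, king:2, word:1, end:1, as:1, and:1, bridge:1, woman:1, hard:1, … (22 more, each freq 1)
Σf² = 91; N² = 3249
Repeat rate = 91 / 3249 = 0.0280

0.0280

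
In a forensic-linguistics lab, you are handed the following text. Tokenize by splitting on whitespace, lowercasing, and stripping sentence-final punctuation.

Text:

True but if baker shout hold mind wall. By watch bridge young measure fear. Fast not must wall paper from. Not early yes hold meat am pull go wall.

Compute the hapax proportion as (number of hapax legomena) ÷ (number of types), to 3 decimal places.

Frequencies: wall:3, hold:2, not:2, true:1, but:1, if:1, baker:1, shout:1, mind:1, by:1, watch:1, bridge:1, young:1, measure:1, fear:1, fast:1, must:1, paper:1, from:1, early:1, … (5 more, each freq 1)
Hapax count = 22; type count = 25.
Ratio = 22 / 25 = 0.880

0.880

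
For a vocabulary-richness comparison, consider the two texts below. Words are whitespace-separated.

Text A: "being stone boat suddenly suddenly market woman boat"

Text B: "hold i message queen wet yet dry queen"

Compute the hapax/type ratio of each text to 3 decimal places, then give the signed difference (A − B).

A: hapax=4, V=6, ratio=0.667
B: hapax=6, V=7, ratio=0.857
Difference = 0.667 − 0.857 = -0.190

-0.190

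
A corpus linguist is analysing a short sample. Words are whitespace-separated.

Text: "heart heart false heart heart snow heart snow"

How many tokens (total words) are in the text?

8

Tokens: heart, heart, false, heart, heart, snow, heart, snow
N = 8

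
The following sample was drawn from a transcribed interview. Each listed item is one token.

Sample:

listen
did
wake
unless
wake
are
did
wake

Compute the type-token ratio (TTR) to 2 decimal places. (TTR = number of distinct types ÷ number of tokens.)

N = 8 tokens, V = 5 types.
TTR = V / N = 5 / 8 = 0.63

0.63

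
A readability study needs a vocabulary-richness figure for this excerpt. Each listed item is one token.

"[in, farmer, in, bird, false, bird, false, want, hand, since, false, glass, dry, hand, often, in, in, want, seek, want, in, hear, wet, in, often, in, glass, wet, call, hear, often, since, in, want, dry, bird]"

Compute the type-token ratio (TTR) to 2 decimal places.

N = 36 tokens, V = 14 types.
TTR = V / N = 14 / 36 = 0.39

0.39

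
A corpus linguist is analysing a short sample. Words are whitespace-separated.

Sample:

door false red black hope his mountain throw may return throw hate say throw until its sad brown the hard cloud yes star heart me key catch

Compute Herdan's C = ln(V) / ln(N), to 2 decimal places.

N = 27, V = 25.
ln(V) = 3.218876, ln(N) = 3.295837
C = 3.218876 / 3.295837 = 0.98

0.98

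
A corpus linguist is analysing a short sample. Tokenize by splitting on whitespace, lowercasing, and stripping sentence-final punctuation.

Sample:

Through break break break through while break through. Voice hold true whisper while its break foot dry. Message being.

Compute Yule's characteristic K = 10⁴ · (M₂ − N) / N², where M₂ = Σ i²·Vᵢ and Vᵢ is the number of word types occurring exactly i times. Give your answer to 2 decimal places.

775.62

Frequencies: break:5, through:3, while:2, voice:1, hold:1, true:1, whisper:1, its:1, foot:1, dry:1, message:1, being:1
N = 19. Frequency spectrum: V_1=9, V_2=1, V_3=1, V_5=1
M₂ = 1²·9 + 2²·1 + 3²·1 + 5²·1 = 47
K = 10000 × (47 − 19) / 19² = 775.62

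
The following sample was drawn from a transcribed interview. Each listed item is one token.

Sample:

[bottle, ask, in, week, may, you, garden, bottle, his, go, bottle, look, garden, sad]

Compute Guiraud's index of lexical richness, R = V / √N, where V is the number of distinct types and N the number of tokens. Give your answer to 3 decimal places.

N = 14, V = 11.
√N = 3.741657
R = 11 / 3.741657 = 2.940

2.940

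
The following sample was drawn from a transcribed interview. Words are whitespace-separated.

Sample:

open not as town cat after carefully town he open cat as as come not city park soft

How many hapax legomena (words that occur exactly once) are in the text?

Frequencies: as:3, open:2, not:2, town:2, cat:2, after:1, carefully:1, he:1, come:1, city:1, park:1, soft:1
Hapax (freq=1): after, carefully, city, come, he, park, soft

7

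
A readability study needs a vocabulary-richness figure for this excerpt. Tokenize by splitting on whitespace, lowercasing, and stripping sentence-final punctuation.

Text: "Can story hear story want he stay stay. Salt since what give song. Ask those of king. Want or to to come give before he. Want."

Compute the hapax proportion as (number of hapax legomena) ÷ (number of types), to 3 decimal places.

0.684

Frequencies: want:3, story:2, he:2, stay:2, give:2, to:2, can:1, hear:1, salt:1, since:1, what:1, song:1, ask:1, those:1, of:1, king:1, or:1, come:1, before:1
Hapax count = 13; type count = 19.
Ratio = 13 / 19 = 0.684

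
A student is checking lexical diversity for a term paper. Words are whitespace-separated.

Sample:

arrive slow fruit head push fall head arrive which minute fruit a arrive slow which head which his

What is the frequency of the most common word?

3

Frequencies: arrive:3, head:3, which:3, slow:2, fruit:2, push:1, fall:1, minute:1, a:1, his:1
Most common: 'arrive' with frequency 3.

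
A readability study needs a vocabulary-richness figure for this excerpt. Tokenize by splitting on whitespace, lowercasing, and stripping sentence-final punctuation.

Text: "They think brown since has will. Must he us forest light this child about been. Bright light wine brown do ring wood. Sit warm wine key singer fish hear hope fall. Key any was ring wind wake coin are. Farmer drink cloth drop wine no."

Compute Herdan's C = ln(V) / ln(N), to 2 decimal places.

N = 45, V = 39.
ln(V) = 3.663562, ln(N) = 3.806662
C = 3.663562 / 3.806662 = 0.96

0.96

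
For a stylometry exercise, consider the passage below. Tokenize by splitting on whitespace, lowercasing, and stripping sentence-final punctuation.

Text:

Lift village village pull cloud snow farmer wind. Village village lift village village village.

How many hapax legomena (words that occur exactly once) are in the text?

5

Frequencies: village:7, lift:2, pull:1, cloud:1, snow:1, farmer:1, wind:1
Hapax (freq=1): cloud, farmer, pull, snow, wind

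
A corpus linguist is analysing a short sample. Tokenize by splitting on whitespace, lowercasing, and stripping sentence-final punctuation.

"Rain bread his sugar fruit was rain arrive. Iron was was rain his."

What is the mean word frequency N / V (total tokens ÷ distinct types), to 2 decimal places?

N = 13 tokens, V = 8 types.
Mean frequency = N / V = 13 / 8 = 1.63

1.63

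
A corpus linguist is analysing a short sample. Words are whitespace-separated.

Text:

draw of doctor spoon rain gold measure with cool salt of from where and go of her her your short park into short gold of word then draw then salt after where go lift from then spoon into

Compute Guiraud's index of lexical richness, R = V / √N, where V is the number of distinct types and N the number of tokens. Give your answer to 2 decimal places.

N = 38, V = 23.
√N = 6.164414
R = 23 / 6.164414 = 3.73

3.73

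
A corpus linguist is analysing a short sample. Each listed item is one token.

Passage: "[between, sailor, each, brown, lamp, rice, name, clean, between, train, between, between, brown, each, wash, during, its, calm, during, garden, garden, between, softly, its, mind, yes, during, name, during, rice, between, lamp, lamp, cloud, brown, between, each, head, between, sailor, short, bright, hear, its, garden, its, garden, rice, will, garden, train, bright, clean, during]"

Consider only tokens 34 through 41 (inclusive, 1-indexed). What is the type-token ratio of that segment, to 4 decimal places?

0.8750

Segment tokens 34–41: cloud, brown, between, each, head, between, sailor, short
Segment N = 8, segment V = 7.
TTR = 7 / 8 = 0.8750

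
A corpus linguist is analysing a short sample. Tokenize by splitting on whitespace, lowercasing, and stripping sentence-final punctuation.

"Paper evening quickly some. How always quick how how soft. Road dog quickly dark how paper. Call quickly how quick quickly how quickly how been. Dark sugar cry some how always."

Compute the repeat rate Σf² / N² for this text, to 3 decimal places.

Frequencies: how:8, quickly:5, paper:2, some:2, always:2, quick:2, dark:2, evening:1, soft:1, road:1, dog:1, call:1, been:1, sugar:1, cry:1
Σf² = 117; N² = 961
Repeat rate = 117 / 961 = 0.122

0.122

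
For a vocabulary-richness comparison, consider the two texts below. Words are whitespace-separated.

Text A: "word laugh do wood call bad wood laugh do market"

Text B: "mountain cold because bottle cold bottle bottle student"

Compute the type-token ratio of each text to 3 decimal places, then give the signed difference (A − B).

0.075

TTR(A) = 7/10 = 0.700
TTR(B) = 5/8 = 0.625
Difference = 0.700 − 0.625 = 0.075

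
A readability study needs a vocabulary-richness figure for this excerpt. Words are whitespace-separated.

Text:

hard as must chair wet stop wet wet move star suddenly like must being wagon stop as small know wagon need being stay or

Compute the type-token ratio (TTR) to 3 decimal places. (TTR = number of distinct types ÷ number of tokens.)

0.708

N = 24 tokens, V = 17 types.
TTR = V / N = 17 / 24 = 0.708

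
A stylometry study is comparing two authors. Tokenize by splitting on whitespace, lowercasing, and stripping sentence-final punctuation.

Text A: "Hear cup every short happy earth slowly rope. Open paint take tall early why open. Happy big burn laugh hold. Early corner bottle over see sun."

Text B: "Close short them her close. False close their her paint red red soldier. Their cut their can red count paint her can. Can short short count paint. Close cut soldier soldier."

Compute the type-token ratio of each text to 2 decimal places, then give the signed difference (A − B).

0.49

TTR(A) = 23/26 = 0.88
TTR(B) = 12/31 = 0.39
Difference = 0.88 − 0.39 = 0.49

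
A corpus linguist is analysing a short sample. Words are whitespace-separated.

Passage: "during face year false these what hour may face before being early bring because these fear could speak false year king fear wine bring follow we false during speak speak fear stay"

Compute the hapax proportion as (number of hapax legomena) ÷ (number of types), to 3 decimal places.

Frequencies: false:3, fear:3, speak:3, during:2, face:2, year:2, these:2, bring:2, what:1, hour:1, may:1, before:1, being:1, early:1, because:1, could:1, king:1, wine:1, follow:1, we:1, … (1 more, each freq 1)
Hapax count = 13; type count = 21.
Ratio = 13 / 21 = 0.619

0.619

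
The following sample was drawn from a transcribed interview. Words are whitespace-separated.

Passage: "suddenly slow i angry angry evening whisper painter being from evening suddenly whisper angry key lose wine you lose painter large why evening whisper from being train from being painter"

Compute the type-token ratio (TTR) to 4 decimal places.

N = 30 tokens, V = 16 types.
TTR = V / N = 16 / 30 = 0.5333

0.5333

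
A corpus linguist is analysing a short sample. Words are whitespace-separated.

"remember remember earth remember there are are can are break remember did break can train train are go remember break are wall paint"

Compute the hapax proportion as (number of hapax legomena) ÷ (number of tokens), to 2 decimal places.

Frequencies: remember:5, are:5, break:3, can:2, train:2, earth:1, there:1, did:1, go:1, wall:1, paint:1
Hapax count = 6; token count = 23.
Ratio = 6 / 23 = 0.26

0.26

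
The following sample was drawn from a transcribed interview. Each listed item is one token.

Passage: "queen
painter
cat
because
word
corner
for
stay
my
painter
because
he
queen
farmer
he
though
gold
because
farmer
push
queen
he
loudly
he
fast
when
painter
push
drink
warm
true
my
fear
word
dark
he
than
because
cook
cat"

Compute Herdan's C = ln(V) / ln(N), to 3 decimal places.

N = 40, V = 24.
ln(V) = 3.178054, ln(N) = 3.688879
C = 3.178054 / 3.688879 = 0.862

0.862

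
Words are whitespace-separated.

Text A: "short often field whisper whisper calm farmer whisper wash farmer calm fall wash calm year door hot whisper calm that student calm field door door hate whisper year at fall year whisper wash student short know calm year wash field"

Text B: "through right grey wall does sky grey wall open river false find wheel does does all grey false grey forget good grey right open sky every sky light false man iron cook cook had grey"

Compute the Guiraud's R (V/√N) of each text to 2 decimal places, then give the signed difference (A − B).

-0.85

A: V=16, N=40, R=2.53
B: V=20, N=35, R=3.38
Difference = 2.53 − 3.38 = -0.85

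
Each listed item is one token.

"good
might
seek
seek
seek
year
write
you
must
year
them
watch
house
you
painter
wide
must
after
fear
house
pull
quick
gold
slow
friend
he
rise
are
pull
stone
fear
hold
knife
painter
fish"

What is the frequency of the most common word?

Frequencies: seek:3, year:2, you:2, must:2, house:2, painter:2, fear:2, pull:2, good:1, might:1, write:1, them:1, watch:1, wide:1, after:1, quick:1, gold:1, slow:1, friend:1, he:1, … (6 more, each freq 1)
Most common: 'seek' with frequency 3.

3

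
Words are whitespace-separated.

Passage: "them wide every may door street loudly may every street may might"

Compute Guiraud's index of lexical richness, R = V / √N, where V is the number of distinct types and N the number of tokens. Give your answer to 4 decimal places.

N = 12, V = 8.
√N = 3.464102
R = 8 / 3.464102 = 2.3094

2.3094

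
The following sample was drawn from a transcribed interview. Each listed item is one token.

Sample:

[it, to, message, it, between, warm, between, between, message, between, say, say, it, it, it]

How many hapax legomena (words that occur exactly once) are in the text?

Frequencies: it:5, between:4, message:2, say:2, to:1, warm:1
Hapax (freq=1): to, warm

2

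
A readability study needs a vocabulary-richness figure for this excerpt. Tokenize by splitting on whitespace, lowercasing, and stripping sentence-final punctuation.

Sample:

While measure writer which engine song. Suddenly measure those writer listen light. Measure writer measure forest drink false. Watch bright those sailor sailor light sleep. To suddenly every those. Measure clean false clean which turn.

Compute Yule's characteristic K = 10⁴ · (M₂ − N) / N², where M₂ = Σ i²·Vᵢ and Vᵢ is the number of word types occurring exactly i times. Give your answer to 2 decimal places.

Frequencies: measure:5, writer:3, those:3, which:2, suddenly:2, light:2, false:2, sailor:2, clean:2, while:1, engine:1, song:1, listen:1, forest:1, drink:1, watch:1, bright:1, sleep:1, to:1, every:1, … (1 more, each freq 1)
N = 35. Frequency spectrum: V_1=12, V_2=6, V_3=2, V_5=1
M₂ = 1²·12 + 2²·6 + 3²·2 + 5²·1 = 79
K = 10000 × (79 − 35) / 35² = 359.18

359.18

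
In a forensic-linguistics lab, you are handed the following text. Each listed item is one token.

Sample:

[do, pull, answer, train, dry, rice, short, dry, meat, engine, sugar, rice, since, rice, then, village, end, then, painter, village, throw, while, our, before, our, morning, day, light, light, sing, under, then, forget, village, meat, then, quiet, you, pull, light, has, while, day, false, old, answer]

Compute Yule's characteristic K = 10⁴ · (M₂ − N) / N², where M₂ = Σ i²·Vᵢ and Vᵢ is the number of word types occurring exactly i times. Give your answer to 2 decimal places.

Frequencies: then:4, rice:3, village:3, light:3, pull:2, answer:2, dry:2, meat:2, while:2, our:2, day:2, do:1, train:1, short:1, engine:1, sugar:1, since:1, end:1, painter:1, throw:1, … (10 more, each freq 1)
N = 46. Frequency spectrum: V_1=19, V_2=7, V_3=3, V_4=1
M₂ = 1²·19 + 2²·7 + 3²·3 + 4²·1 = 90
K = 10000 × (90 − 46) / 46² = 207.94

207.94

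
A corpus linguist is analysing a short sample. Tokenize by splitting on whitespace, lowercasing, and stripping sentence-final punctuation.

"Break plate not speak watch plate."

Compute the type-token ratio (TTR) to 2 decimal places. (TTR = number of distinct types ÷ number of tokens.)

0.83

N = 6 tokens, V = 5 types.
TTR = V / N = 5 / 6 = 0.83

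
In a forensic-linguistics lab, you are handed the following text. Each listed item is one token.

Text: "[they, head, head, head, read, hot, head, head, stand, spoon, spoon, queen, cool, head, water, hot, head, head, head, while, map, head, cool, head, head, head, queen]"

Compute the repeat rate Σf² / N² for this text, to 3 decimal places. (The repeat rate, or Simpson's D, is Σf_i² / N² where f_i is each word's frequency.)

0.262

Frequencies: head:13, hot:2, spoon:2, queen:2, cool:2, they:1, read:1, stand:1, water:1, while:1, map:1
Σf² = 191; N² = 729
Repeat rate = 191 / 729 = 0.262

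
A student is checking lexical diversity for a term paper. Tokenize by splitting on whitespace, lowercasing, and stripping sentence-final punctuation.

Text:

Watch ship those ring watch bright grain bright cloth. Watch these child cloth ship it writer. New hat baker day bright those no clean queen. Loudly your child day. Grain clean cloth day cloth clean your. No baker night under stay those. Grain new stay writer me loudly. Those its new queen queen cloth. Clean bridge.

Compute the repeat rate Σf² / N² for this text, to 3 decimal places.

Frequencies: cloth:5, those:4, clean:4, watch:3, bright:3, grain:3, new:3, day:3, queen:3, ship:2, child:2, writer:2, baker:2, no:2, loudly:2, your:2, stay:2, ring:1, these:1, it:1, … (6 more, each freq 1)
Σf² = 152; N² = 3136
Repeat rate = 152 / 3136 = 0.048

0.048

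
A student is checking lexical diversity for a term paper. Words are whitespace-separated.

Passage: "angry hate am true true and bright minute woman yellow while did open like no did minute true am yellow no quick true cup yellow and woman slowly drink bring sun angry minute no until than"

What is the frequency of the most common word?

Frequencies: true:4, minute:3, yellow:3, no:3, angry:2, am:2, and:2, woman:2, did:2, hate:1, bright:1, while:1, open:1, like:1, quick:1, cup:1, slowly:1, drink:1, bring:1, sun:1, … (2 more, each freq 1)
Most common: 'true' with frequency 4.

4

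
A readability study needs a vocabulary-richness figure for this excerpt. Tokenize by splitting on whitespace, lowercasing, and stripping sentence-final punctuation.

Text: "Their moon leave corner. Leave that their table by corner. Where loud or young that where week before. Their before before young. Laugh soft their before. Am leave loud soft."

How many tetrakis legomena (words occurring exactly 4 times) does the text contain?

2

Frequencies: their:4, before:4, leave:3, corner:2, that:2, where:2, loud:2, young:2, soft:2, moon:1, table:1, by:1, or:1, week:1, laugh:1, am:1
Words with frequency 4: before, their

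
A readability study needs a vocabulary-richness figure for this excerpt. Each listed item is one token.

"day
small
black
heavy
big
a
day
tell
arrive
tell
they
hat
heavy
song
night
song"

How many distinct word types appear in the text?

12

Distinct types: {a, arrive, big, black, day, hat, heavy, night, small, song, tell, they}
V = 12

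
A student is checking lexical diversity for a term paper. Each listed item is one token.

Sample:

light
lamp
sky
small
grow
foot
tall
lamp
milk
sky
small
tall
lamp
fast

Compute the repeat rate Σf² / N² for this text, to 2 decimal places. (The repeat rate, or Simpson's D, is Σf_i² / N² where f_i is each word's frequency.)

Frequencies: lamp:3, sky:2, small:2, tall:2, light:1, grow:1, foot:1, milk:1, fast:1
Σf² = 26; N² = 196
Repeat rate = 26 / 196 = 0.13

0.13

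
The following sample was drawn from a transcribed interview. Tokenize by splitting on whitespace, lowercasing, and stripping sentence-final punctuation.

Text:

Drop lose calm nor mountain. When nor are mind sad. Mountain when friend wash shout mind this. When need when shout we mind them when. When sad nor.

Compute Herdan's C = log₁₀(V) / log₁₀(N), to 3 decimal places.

N = 28, V = 16.
log₁₀(V) = 1.204120, log₁₀(N) = 1.447158
C = 1.204120 / 1.447158 = 0.832

0.832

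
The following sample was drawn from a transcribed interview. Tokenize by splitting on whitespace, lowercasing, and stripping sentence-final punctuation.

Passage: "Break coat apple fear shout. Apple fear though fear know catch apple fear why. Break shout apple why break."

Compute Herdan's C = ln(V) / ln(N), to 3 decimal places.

N = 19, V = 9.
ln(V) = 2.197225, ln(N) = 2.944439
C = 2.197225 / 2.944439 = 0.746

0.746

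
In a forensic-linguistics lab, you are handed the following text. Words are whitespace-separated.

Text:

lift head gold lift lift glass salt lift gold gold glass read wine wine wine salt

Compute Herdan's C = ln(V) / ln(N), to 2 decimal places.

N = 16, V = 7.
ln(V) = 1.945910, ln(N) = 2.772589
C = 1.945910 / 2.772589 = 0.70

0.70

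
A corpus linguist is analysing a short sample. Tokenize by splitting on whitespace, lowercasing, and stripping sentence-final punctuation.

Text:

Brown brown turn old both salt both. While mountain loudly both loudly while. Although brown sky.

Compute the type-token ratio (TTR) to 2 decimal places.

N = 16 tokens, V = 10 types.
TTR = V / N = 10 / 16 = 0.63

0.63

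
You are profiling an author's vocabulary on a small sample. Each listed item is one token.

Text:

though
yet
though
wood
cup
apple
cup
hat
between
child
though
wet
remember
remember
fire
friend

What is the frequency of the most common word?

3

Frequencies: though:3, cup:2, remember:2, yet:1, wood:1, apple:1, hat:1, between:1, child:1, wet:1, fire:1, friend:1
Most common: 'though' with frequency 3.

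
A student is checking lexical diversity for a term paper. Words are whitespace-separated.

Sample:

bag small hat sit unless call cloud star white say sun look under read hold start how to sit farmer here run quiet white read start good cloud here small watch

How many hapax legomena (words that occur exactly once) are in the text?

Frequencies: small:2, sit:2, cloud:2, white:2, read:2, start:2, here:2, bag:1, hat:1, unless:1, call:1, star:1, say:1, sun:1, look:1, under:1, hold:1, how:1, to:1, farmer:1, … (4 more, each freq 1)
Hapax (freq=1): bag, call, farmer, good, hat, hold, how, look, quiet, run, say, star, sun, to, under, unless, watch

17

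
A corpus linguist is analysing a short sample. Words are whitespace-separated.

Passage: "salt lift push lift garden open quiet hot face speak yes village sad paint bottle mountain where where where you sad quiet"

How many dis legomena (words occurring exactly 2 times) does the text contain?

3

Frequencies: where:3, lift:2, quiet:2, sad:2, salt:1, push:1, garden:1, open:1, hot:1, face:1, speak:1, yes:1, village:1, paint:1, bottle:1, mountain:1, you:1
Words with frequency 2: lift, quiet, sad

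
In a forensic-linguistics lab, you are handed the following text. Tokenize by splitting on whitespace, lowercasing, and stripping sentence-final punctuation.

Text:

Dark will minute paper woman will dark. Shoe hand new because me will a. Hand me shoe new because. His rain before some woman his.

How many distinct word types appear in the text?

Distinct types: {a, because, before, dark, hand, his, me, minute, new, paper, rain, shoe, some, will, woman}
V = 15

15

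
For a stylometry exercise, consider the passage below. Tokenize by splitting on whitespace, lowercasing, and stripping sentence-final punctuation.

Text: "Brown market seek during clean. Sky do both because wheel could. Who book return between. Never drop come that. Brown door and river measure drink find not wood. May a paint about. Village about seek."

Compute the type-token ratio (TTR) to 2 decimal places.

N = 35 tokens, V = 32 types.
TTR = V / N = 32 / 35 = 0.91

0.91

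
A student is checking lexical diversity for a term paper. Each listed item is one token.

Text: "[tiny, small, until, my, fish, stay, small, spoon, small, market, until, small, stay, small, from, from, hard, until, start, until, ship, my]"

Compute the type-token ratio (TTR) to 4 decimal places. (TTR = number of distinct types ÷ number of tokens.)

0.5455

N = 22 tokens, V = 12 types.
TTR = V / N = 12 / 22 = 0.5455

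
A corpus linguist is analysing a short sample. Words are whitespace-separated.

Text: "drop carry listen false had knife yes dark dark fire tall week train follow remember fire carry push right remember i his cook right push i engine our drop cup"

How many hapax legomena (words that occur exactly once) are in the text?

Frequencies: drop:2, carry:2, dark:2, fire:2, remember:2, push:2, right:2, i:2, listen:1, false:1, had:1, knife:1, yes:1, tall:1, week:1, train:1, follow:1, his:1, cook:1, engine:1, … (2 more, each freq 1)
Hapax (freq=1): cook, cup, engine, false, follow, had, his, knife, listen, our, tall, train, week, yes

14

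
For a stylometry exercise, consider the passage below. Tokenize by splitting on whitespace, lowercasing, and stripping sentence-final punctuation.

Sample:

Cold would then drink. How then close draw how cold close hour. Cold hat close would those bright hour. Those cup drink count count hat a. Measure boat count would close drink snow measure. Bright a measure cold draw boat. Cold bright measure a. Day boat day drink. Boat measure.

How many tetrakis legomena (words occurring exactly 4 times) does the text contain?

3

Frequencies: cold:5, measure:5, drink:4, close:4, boat:4, would:3, bright:3, count:3, a:3, then:2, how:2, draw:2, hour:2, hat:2, those:2, day:2, cup:1, snow:1
Words with frequency 4: boat, close, drink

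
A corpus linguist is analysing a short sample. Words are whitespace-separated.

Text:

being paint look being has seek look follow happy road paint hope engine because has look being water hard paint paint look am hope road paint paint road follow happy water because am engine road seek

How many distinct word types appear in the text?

14

Distinct types: {am, because, being, engine, follow, happy, hard, has, hope, look, paint, road, seek, water}
V = 14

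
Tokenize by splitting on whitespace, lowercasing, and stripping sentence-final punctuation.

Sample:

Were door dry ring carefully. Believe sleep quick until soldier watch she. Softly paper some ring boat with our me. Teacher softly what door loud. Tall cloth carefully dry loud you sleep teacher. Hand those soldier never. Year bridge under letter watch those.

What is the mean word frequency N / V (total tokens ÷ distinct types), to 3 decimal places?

N = 43 tokens, V = 32 types.
Mean frequency = N / V = 43 / 32 = 1.344

1.344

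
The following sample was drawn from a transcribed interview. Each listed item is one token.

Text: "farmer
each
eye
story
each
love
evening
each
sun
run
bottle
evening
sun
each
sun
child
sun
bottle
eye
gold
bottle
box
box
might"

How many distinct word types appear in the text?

13

Distinct types: {bottle, box, child, each, evening, eye, farmer, gold, love, might, run, story, sun}
V = 13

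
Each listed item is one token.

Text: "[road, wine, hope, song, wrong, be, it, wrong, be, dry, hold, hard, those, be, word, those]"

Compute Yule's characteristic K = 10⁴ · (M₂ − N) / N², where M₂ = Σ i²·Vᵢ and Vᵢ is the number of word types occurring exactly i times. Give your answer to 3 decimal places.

390.625

Frequencies: be:3, wrong:2, those:2, road:1, wine:1, hope:1, song:1, it:1, dry:1, hold:1, hard:1, word:1
N = 16. Frequency spectrum: V_1=9, V_2=2, V_3=1
M₂ = 1²·9 + 2²·2 + 3²·1 = 26
K = 10000 × (26 − 16) / 16² = 390.625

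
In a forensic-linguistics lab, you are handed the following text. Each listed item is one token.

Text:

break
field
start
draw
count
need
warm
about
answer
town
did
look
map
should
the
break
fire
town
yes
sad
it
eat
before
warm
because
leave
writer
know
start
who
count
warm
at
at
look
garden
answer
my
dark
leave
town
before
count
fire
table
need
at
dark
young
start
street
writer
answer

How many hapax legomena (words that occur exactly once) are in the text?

Frequencies: start:3, count:3, warm:3, answer:3, town:3, at:3, break:2, need:2, look:2, fire:2, before:2, leave:2, writer:2, dark:2, field:1, draw:1, about:1, did:1, map:1, should:1, … (13 more, each freq 1)
Hapax (freq=1): about, because, did, draw, eat, field, garden, it, know, map, my, sad, should, street, table, the, who, yes, young

19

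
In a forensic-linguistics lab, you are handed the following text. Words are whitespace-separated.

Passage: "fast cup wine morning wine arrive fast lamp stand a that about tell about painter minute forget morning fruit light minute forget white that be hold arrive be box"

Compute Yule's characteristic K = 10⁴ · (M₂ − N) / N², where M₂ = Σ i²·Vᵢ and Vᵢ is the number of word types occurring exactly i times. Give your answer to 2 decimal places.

Frequencies: fast:2, wine:2, morning:2, arrive:2, that:2, about:2, minute:2, forget:2, be:2, cup:1, lamp:1, stand:1, a:1, tell:1, painter:1, fruit:1, light:1, white:1, hold:1, box:1
N = 29. Frequency spectrum: V_1=11, V_2=9
M₂ = 1²·11 + 2²·9 = 47
K = 10000 × (47 − 29) / 29² = 214.03

214.03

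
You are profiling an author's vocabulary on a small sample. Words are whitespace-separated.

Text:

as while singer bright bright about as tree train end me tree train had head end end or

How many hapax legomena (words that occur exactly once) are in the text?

Frequencies: end:3, as:2, bright:2, tree:2, train:2, while:1, singer:1, about:1, me:1, had:1, head:1, or:1
Hapax (freq=1): about, had, head, me, or, singer, while

7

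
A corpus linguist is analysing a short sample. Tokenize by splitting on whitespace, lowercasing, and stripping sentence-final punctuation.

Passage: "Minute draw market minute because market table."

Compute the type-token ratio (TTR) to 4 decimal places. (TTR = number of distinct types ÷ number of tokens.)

0.7143

N = 7 tokens, V = 5 types.
TTR = V / N = 5 / 7 = 0.7143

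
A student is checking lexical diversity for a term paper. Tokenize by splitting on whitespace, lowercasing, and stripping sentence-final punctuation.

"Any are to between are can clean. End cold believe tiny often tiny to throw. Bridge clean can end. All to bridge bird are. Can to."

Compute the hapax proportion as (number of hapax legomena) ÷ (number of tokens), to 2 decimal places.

0.31

Frequencies: to:4, are:3, can:3, clean:2, end:2, tiny:2, bridge:2, any:1, between:1, cold:1, believe:1, often:1, throw:1, all:1, bird:1
Hapax count = 8; token count = 26.
Ratio = 8 / 26 = 0.31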